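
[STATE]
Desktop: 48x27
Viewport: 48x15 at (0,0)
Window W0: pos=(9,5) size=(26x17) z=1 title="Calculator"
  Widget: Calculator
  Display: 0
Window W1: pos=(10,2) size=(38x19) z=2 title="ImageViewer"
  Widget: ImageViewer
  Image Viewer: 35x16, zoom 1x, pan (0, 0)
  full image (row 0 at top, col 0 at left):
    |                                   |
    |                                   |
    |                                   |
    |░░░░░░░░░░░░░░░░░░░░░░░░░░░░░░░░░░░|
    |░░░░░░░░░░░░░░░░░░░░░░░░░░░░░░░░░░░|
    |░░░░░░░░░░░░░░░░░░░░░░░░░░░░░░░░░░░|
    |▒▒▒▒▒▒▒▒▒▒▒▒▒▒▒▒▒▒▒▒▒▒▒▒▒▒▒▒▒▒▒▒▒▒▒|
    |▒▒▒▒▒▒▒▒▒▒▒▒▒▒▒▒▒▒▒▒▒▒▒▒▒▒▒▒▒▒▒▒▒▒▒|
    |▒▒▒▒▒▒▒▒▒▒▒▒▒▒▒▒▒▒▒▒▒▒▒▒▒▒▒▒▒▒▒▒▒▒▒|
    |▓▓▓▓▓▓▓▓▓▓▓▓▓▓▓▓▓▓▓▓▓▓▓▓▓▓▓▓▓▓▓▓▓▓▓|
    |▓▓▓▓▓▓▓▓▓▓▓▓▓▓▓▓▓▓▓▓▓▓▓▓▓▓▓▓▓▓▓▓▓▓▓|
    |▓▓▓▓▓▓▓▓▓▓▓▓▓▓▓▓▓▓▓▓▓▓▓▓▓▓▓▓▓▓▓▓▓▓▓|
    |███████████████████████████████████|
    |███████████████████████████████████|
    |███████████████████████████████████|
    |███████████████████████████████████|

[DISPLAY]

                                                
                                                
          ┏━━━━━━━━━━━━━━━━━━━━━━━━━━━━━━━━━━━━┓
          ┃ ImageViewer                        ┃
          ┠────────────────────────────────────┨
         ┏┃                                    ┃
         ┃┃                                    ┃
         ┠┃                                    ┃
         ┃┃░░░░░░░░░░░░░░░░░░░░░░░░░░░░░░░░░░░ ┃
         ┃┃░░░░░░░░░░░░░░░░░░░░░░░░░░░░░░░░░░░ ┃
         ┃┃░░░░░░░░░░░░░░░░░░░░░░░░░░░░░░░░░░░ ┃
         ┃┃▒▒▒▒▒▒▒▒▒▒▒▒▒▒▒▒▒▒▒▒▒▒▒▒▒▒▒▒▒▒▒▒▒▒▒ ┃
         ┃┃▒▒▒▒▒▒▒▒▒▒▒▒▒▒▒▒▒▒▒▒▒▒▒▒▒▒▒▒▒▒▒▒▒▒▒ ┃
         ┃┃▒▒▒▒▒▒▒▒▒▒▒▒▒▒▒▒▒▒▒▒▒▒▒▒▒▒▒▒▒▒▒▒▒▒▒ ┃
         ┃┃▓▓▓▓▓▓▓▓▓▓▓▓▓▓▓▓▓▓▓▓▓▓▓▓▓▓▓▓▓▓▓▓▓▓▓ ┃


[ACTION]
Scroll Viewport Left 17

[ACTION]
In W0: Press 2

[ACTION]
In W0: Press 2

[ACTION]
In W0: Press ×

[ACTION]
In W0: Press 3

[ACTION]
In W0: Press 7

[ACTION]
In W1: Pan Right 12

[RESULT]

                                                
                                                
          ┏━━━━━━━━━━━━━━━━━━━━━━━━━━━━━━━━━━━━┓
          ┃ ImageViewer                        ┃
          ┠────────────────────────────────────┨
         ┏┃                                    ┃
         ┃┃                                    ┃
         ┠┃                                    ┃
         ┃┃░░░░░░░░░░░░░░░░░░░░░░░             ┃
         ┃┃░░░░░░░░░░░░░░░░░░░░░░░             ┃
         ┃┃░░░░░░░░░░░░░░░░░░░░░░░             ┃
         ┃┃▒▒▒▒▒▒▒▒▒▒▒▒▒▒▒▒▒▒▒▒▒▒▒             ┃
         ┃┃▒▒▒▒▒▒▒▒▒▒▒▒▒▒▒▒▒▒▒▒▒▒▒             ┃
         ┃┃▒▒▒▒▒▒▒▒▒▒▒▒▒▒▒▒▒▒▒▒▒▒▒             ┃
         ┃┃▓▓▓▓▓▓▓▓▓▓▓▓▓▓▓▓▓▓▓▓▓▓▓             ┃


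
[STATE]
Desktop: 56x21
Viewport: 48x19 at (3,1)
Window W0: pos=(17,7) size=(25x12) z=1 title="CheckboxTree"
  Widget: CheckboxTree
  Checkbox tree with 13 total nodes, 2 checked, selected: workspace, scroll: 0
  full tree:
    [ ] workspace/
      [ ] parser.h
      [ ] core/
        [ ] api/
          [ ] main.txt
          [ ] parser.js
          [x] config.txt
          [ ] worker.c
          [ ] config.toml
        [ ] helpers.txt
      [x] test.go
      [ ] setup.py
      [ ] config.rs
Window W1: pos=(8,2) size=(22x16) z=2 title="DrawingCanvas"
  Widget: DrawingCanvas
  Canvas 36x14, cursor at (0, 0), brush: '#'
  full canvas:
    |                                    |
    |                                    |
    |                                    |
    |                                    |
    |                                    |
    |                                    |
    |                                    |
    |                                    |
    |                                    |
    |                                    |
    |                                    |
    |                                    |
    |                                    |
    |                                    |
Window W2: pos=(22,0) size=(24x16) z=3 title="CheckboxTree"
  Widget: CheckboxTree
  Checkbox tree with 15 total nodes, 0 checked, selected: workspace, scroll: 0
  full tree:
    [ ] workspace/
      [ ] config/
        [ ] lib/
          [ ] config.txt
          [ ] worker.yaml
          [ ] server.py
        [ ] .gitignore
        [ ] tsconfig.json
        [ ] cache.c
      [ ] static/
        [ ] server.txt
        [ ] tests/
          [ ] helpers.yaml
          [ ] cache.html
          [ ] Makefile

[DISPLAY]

                   ┃ CheckboxTree         ┃     
     ┏━━━━━━━━━━━━━┠──────────────────────┨     
     ┃ DrawingCanva┃>[ ] workspace/       ┃     
     ┠─────────────┃   [ ] config/        ┃     
     ┃+            ┃     [ ] lib/         ┃     
     ┃             ┃       [ ] config.txt ┃     
     ┃             ┃       [ ] worker.yaml┃     
     ┃             ┃       [ ] server.py  ┃     
     ┃             ┃     [ ] .gitignore   ┃     
     ┃             ┃     [ ] tsconfig.json┃     
     ┃             ┃     [ ] cache.c      ┃     
     ┃             ┃   [ ] static/        ┃     
     ┃             ┃     [ ] server.txt   ┃     
     ┃             ┃     [ ] tests/       ┃     
     ┃             ┗━━━━━━━━━━━━━━━━━━━━━━┛     
     ┃                    ┃onfig.txt  ┃         
     ┗━━━━━━━━━━━━━━━━━━━━┛orker.c    ┃         
              ┗━━━━━━━━━━━━━━━━━━━━━━━┛         
                                                


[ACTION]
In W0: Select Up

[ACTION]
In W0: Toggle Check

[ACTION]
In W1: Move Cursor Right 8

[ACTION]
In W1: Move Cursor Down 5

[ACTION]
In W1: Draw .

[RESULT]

                   ┃ CheckboxTree         ┃     
     ┏━━━━━━━━━━━━━┠──────────────────────┨     
     ┃ DrawingCanva┃>[ ] workspace/       ┃     
     ┠─────────────┃   [ ] config/        ┃     
     ┃             ┃     [ ] lib/         ┃     
     ┃             ┃       [ ] config.txt ┃     
     ┃             ┃       [ ] worker.yaml┃     
     ┃             ┃       [ ] server.py  ┃     
     ┃             ┃     [ ] .gitignore   ┃     
     ┃        .    ┃     [ ] tsconfig.json┃     
     ┃             ┃     [ ] cache.c      ┃     
     ┃             ┃   [ ] static/        ┃     
     ┃             ┃     [ ] server.txt   ┃     
     ┃             ┃     [ ] tests/       ┃     
     ┃             ┗━━━━━━━━━━━━━━━━━━━━━━┛     
     ┃                    ┃onfig.txt  ┃         
     ┗━━━━━━━━━━━━━━━━━━━━┛orker.c    ┃         
              ┗━━━━━━━━━━━━━━━━━━━━━━━┛         
                                                


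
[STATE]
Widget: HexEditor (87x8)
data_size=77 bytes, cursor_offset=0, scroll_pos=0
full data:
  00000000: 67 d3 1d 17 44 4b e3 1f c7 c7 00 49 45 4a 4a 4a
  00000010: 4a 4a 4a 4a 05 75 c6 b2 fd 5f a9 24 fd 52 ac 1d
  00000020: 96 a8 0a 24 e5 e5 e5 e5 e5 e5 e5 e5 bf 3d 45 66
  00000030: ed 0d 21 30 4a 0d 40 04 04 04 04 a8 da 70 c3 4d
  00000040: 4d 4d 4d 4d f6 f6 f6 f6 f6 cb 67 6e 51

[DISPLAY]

00000000  67 d3 1d 17 44 4b e3 1f  c7 c7 00 49 45 4a 4a 4a  |g...DK.....IEJJJ|         
00000010  4a 4a 4a 4a 05 75 c6 b2  fd 5f a9 24 fd 52 ac 1d  |JJJJ.u..._.$.R..|         
00000020  96 a8 0a 24 e5 e5 e5 e5  e5 e5 e5 e5 bf 3d 45 66  |...$.........=Ef|         
00000030  ed 0d 21 30 4a 0d 40 04  04 04 04 a8 da 70 c3 4d  |..!0J.@......p.M|         
00000040  4d 4d 4d 4d f6 f6 f6 f6  f6 cb 67 6e 51           |MMMM......gnQ   |         
                                                                                       
                                                                                       
                                                                                       


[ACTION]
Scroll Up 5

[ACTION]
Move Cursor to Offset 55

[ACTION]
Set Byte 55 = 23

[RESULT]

00000000  67 d3 1d 17 44 4b e3 1f  c7 c7 00 49 45 4a 4a 4a  |g...DK.....IEJJJ|         
00000010  4a 4a 4a 4a 05 75 c6 b2  fd 5f a9 24 fd 52 ac 1d  |JJJJ.u..._.$.R..|         
00000020  96 a8 0a 24 e5 e5 e5 e5  e5 e5 e5 e5 bf 3d 45 66  |...$.........=Ef|         
00000030  ed 0d 21 30 4a 0d 40 23  04 04 04 a8 da 70 c3 4d  |..!0J.@#.....p.M|         
00000040  4d 4d 4d 4d f6 f6 f6 f6  f6 cb 67 6e 51           |MMMM......gnQ   |         
                                                                                       
                                                                                       
                                                                                       


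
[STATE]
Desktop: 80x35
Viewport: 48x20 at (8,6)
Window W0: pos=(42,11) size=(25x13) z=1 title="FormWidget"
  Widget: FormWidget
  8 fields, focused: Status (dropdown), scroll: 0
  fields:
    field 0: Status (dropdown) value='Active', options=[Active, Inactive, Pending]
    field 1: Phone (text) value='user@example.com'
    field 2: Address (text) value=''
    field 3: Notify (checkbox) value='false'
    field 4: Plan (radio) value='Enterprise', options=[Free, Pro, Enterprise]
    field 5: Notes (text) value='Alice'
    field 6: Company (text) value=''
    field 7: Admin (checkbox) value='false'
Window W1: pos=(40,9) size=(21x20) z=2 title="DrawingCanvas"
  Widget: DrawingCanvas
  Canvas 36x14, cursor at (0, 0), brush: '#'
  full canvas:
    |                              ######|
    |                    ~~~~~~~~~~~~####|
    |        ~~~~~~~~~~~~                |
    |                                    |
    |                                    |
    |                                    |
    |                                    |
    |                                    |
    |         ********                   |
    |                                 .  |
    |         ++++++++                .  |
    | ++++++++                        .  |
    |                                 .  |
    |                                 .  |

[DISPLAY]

                                                
                                                
                                                
                                ┏━━━━━━━━━━━━━━━
                                ┃ DrawingCanvas 
                                ┠───────────────
                                ┃+              
                                ┃               
                                ┃        ~~~~~~~
                                ┃               
                                ┃               
                                ┃               
                                ┃               
                                ┃               
                                ┃         ******
                                ┃               
                                ┃         ++++++
                                ┃ ++++++++      
                                ┃               
                                ┃               


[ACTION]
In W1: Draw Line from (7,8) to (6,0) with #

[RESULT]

                                                
                                                
                                                
                                ┏━━━━━━━━━━━━━━━
                                ┃ DrawingCanvas 
                                ┠───────────────
                                ┃+              
                                ┃               
                                ┃        ~~~~~~~
                                ┃               
                                ┃               
                                ┃               
                                ┃####           
                                ┃    #####      
                                ┃         ******
                                ┃               
                                ┃         ++++++
                                ┃ ++++++++      
                                ┃               
                                ┃               


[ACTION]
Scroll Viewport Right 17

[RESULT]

                                                
                                                
                                                
               ┏━━━━━━━━━━━━━━━━━━━┓            
               ┃ DrawingCanvas     ┃            
               ┠───────────────────┨━━━━━┓      
               ┃+                  ┃     ┃      
               ┃                   ┃─────┨      
               ┃        ~~~~~~~~~~~┃ive▼]┃      
               ┃                   ┃r@ex]┃      
               ┃                   ┃    ]┃      
               ┃                   ┃     ┃      
               ┃####               ┃Free ┃      
               ┃    #####          ┃ce  ]┃      
               ┃         ********  ┃    ]┃      
               ┃                   ┃     ┃      
               ┃         ++++++++  ┃     ┃      
               ┃ ++++++++          ┃━━━━━┛      
               ┃                   ┃            
               ┃                   ┃            


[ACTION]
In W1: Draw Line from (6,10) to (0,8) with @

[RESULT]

                                                
                                                
                                                
               ┏━━━━━━━━━━━━━━━━━━━┓            
               ┃ DrawingCanvas     ┃            
               ┠───────────────────┨━━━━━┓      
               ┃+       @          ┃     ┃      
               ┃        @          ┃─────┨      
               ┃        ~@~~~~~~~~~┃ive▼]┃      
               ┃         @         ┃r@ex]┃      
               ┃         @         ┃    ]┃      
               ┃          @        ┃     ┃      
               ┃####      @        ┃Free ┃      
               ┃    #####          ┃ce  ]┃      
               ┃         ********  ┃    ]┃      
               ┃                   ┃     ┃      
               ┃         ++++++++  ┃     ┃      
               ┃ ++++++++          ┃━━━━━┛      
               ┃                   ┃            
               ┃                   ┃            


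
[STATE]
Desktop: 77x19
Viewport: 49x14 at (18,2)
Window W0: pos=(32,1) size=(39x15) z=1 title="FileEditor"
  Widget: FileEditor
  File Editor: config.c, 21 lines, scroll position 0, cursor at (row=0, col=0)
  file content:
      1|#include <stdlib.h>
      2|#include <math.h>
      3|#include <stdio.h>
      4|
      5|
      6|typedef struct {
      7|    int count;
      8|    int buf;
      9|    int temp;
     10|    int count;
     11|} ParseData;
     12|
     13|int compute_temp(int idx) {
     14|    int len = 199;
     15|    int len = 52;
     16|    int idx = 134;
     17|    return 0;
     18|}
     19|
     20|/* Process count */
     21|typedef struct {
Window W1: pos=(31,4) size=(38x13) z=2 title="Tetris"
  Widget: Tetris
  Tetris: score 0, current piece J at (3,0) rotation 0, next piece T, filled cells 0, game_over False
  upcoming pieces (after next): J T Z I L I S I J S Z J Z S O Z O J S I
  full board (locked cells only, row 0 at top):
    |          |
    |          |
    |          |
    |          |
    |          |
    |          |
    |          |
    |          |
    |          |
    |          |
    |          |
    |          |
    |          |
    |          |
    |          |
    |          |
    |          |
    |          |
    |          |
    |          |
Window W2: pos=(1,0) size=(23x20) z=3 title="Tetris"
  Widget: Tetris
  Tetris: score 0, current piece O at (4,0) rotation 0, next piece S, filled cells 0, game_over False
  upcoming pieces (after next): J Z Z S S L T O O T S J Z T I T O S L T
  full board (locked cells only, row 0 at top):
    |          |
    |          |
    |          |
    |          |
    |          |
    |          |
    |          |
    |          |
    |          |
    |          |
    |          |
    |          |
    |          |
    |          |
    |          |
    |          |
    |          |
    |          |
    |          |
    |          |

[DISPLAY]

─────┨        ┃ FileEditor                       
     ┃        ┠──────────────────────────────────
     ┃       ┏━━━━━━━━━━━━━━━━━━━━━━━━━━━━━━━━━━━
     ┃       ┃ Tetris                            
     ┃       ┠───────────────────────────────────
     ┃       ┃          │Next:                   
     ┃       ┃          │ ▒                      
:    ┃       ┃          │▒▒▒                     
     ┃       ┃          │                        
     ┃       ┃          │                        
     ┃       ┃          │                        
     ┃       ┃          │Score:                  
     ┃       ┃          │0                       
     ┃       ┃          │                        


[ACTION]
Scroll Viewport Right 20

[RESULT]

    ┃ FileEditor                          ┃      
    ┠─────────────────────────────────────┨      
   ┏━━━━━━━━━━━━━━━━━━━━━━━━━━━━━━━━━━━━┓▲┃      
   ┃ Tetris                             ┃█┃      
   ┠────────────────────────────────────┨░┃      
   ┃          │Next:                    ┃░┃      
   ┃          │ ▒                       ┃░┃      
   ┃          │▒▒▒                      ┃░┃      
   ┃          │                         ┃░┃      
   ┃          │                         ┃░┃      
   ┃          │                         ┃░┃      
   ┃          │Score:                   ┃░┃      
   ┃          │0                        ┃▼┃      
   ┃          │                         ┃━┛      


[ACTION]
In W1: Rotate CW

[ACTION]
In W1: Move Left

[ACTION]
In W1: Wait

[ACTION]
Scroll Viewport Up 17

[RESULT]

                                                 
    ┏━━━━━━━━━━━━━━━━━━━━━━━━━━━━━━━━━━━━━┓      
    ┃ FileEditor                          ┃      
    ┠─────────────────────────────────────┨      
   ┏━━━━━━━━━━━━━━━━━━━━━━━━━━━━━━━━━━━━┓▲┃      
   ┃ Tetris                             ┃█┃      
   ┠────────────────────────────────────┨░┃      
   ┃          │Next:                    ┃░┃      
   ┃          │ ▒                       ┃░┃      
   ┃          │▒▒▒                      ┃░┃      
   ┃          │                         ┃░┃      
   ┃          │                         ┃░┃      
   ┃          │                         ┃░┃      
   ┃          │Score:                   ┃░┃      


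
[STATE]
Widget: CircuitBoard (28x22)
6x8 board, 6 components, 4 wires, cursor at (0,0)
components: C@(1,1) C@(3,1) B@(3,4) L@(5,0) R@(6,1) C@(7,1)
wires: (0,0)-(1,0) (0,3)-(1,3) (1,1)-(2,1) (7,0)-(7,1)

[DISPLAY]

   0 1 2 3 4 5              
0  [.]          ·           
    │           │           
1   ·   C       ·           
        │                   
2       ·                   
                            
3       C           B       
                            
4                           
                            
5   L                       
                            
6       R                   
                            
7   · ─ C                   
Cursor: (0,0)               
                            
                            
                            
                            
                            


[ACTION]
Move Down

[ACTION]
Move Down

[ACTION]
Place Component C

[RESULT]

   0 1 2 3 4 5              
0   ·           ·           
    │           │           
1   ·   C       ·           
        │                   
2  [C]  ·                   
                            
3       C           B       
                            
4                           
                            
5   L                       
                            
6       R                   
                            
7   · ─ C                   
Cursor: (2,0)               
                            
                            
                            
                            
                            


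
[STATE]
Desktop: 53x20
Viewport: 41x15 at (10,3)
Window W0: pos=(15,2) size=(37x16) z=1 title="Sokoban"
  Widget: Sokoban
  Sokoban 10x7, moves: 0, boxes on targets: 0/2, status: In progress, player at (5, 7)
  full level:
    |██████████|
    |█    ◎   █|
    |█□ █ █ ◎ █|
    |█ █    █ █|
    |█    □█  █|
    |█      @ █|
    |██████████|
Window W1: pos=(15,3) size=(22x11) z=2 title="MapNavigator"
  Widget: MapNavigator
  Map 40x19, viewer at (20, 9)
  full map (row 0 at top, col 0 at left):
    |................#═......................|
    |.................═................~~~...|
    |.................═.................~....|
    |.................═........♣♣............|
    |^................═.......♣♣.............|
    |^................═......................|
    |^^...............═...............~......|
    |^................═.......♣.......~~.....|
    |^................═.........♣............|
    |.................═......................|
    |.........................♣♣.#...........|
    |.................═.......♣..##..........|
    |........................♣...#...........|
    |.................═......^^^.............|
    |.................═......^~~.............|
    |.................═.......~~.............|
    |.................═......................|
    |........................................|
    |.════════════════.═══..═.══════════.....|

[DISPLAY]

     ┏━━━━━━━━━━━━━━━━━━━━┓              
     ┃ MapNavigator       ┃──────────────
     ┠────────────────────┨              
     ┃.......═............┃              
     ┃.......═.......♣....┃              
     ┃.......═.........♣..┃              
     ┃.......═..@.........┃              
     ┃...............♣♣.#.┃              
     ┃.......═.......♣..##┃              
     ┃..............♣...#.┃              
     ┗━━━━━━━━━━━━━━━━━━━━┛              
     ┃                                   
     ┃                                   
     ┃                                   
     ┗━━━━━━━━━━━━━━━━━━━━━━━━━━━━━━━━━━━


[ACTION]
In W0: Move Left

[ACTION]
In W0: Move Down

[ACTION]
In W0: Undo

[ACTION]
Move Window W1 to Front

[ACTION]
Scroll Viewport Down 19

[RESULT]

     ┠────────────────────┨              
     ┃.......═............┃              
     ┃.......═.......♣....┃              
     ┃.......═.........♣..┃              
     ┃.......═..@.........┃              
     ┃...............♣♣.#.┃              
     ┃.......═.......♣..##┃              
     ┃..............♣...#.┃              
     ┗━━━━━━━━━━━━━━━━━━━━┛              
     ┃                                   
     ┃                                   
     ┃                                   
     ┗━━━━━━━━━━━━━━━━━━━━━━━━━━━━━━━━━━━
                                         
                                         


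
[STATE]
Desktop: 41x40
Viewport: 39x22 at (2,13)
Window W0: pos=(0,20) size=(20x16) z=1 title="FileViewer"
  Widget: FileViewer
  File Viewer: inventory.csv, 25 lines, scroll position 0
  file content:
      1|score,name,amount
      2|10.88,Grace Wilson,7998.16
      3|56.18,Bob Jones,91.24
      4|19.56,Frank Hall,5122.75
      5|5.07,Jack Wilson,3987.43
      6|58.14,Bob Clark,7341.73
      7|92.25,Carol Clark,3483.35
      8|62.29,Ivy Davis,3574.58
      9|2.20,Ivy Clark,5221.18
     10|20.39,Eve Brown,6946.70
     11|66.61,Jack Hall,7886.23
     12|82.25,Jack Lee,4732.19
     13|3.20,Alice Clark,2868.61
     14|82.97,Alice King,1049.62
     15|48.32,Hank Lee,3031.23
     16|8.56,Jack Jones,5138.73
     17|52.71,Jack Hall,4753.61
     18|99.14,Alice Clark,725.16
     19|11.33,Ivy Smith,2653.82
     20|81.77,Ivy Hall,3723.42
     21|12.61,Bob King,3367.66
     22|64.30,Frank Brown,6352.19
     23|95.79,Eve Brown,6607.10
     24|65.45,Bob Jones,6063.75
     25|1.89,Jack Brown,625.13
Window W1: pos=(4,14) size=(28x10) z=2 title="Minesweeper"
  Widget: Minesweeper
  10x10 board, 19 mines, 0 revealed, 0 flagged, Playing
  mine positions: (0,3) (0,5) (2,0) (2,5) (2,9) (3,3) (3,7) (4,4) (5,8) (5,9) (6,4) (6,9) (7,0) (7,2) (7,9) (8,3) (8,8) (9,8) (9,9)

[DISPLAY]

                                       
  ┏━━━━━━━━━━━━━━━━━━━━━━━━━━┓         
  ┃ Minesweeper              ┃         
  ┠──────────────────────────┨         
  ┃■■■■■■■■■■                ┃         
  ┃■■■■■■■■■■                ┃         
  ┃■■■■■■■■■■                ┃         
━━┃■■■■■■■■■■                ┃         
Fi┃■■■■■■■■■■                ┃         
──┃■■■■■■■■■■                ┃         
co┗━━━━━━━━━━━━━━━━━━━━━━━━━━┛         
0.88,Grace Wilso█┃                     
6.18,Bob Jones,9░┃                     
9.56,Frank Hall,░┃                     
.07,Jack Wilson,░┃                     
8.14,Bob Clark,7░┃                     
2.25,Carol Clark░┃                     
2.29,Ivy Davis,3░┃                     
.20,Ivy Clark,52░┃                     
0.39,Eve Brown,6░┃                     
6.61,Jack Hall,7░┃                     
2.25,Jack Lee,47▼┃                     


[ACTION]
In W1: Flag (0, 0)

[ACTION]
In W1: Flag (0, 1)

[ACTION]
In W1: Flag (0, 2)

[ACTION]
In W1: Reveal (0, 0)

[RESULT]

                                       
  ┏━━━━━━━━━━━━━━━━━━━━━━━━━━┓         
  ┃ Minesweeper              ┃         
  ┠──────────────────────────┨         
  ┃⚑⚑⚑■■■■■■■                ┃         
  ┃■■■■■■■■■■                ┃         
  ┃■■■■■■■■■■                ┃         
━━┃■■■■■■■■■■                ┃         
Fi┃■■■■■■■■■■                ┃         
──┃■■■■■■■■■■                ┃         
co┗━━━━━━━━━━━━━━━━━━━━━━━━━━┛         
0.88,Grace Wilso█┃                     
6.18,Bob Jones,9░┃                     
9.56,Frank Hall,░┃                     
.07,Jack Wilson,░┃                     
8.14,Bob Clark,7░┃                     
2.25,Carol Clark░┃                     
2.29,Ivy Davis,3░┃                     
.20,Ivy Clark,52░┃                     
0.39,Eve Brown,6░┃                     
6.61,Jack Hall,7░┃                     
2.25,Jack Lee,47▼┃                     


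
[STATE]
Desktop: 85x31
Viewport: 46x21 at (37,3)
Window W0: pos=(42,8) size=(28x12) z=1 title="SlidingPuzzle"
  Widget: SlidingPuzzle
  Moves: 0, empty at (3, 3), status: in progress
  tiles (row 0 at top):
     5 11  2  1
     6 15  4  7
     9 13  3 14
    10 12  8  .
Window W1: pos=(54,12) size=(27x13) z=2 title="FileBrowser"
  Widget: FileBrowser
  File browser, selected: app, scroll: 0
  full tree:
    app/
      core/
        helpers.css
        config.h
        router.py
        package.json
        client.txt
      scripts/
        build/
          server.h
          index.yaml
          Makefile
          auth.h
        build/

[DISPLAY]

                                              
                                              
                                              
                                              
                                              
     ┏━━━━━━━━━━━━━━━━━━━━━━━━━━┓             
     ┃ SlidingPuzzle            ┃             
     ┠──────────────────────────┨             
     ┃┌────┬────┬────┬────┐     ┃             
     ┃│  5 │ 11 │┏━━━━━━━━━━━━━━━━━━━━━━━━━┓  
     ┃├────┼────┼┃ FileBrowser             ┃  
     ┃│  6 │ 15 │┠─────────────────────────┨  
     ┃├────┼────┼┃> [-] app/               ┃  
     ┃│  9 │ 13 │┃    [+] core/            ┃  
     ┃├────┼────┼┃    [+] scripts/         ┃  
     ┃│ 10 │ 12 │┃                         ┃  
     ┗━━━━━━━━━━━┃                         ┃  
                 ┃                         ┃  
                 ┃                         ┃  
                 ┃                         ┃  
                 ┃                         ┃  


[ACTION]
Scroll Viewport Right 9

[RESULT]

                                              
                                              
                                              
                                              
                                              
   ┏━━━━━━━━━━━━━━━━━━━━━━━━━━┓               
   ┃ SlidingPuzzle            ┃               
   ┠──────────────────────────┨               
   ┃┌────┬────┬────┬────┐     ┃               
   ┃│  5 │ 11 │┏━━━━━━━━━━━━━━━━━━━━━━━━━┓    
   ┃├────┼────┼┃ FileBrowser             ┃    
   ┃│  6 │ 15 │┠─────────────────────────┨    
   ┃├────┼────┼┃> [-] app/               ┃    
   ┃│  9 │ 13 │┃    [+] core/            ┃    
   ┃├────┼────┼┃    [+] scripts/         ┃    
   ┃│ 10 │ 12 │┃                         ┃    
   ┗━━━━━━━━━━━┃                         ┃    
               ┃                         ┃    
               ┃                         ┃    
               ┃                         ┃    
               ┃                         ┃    


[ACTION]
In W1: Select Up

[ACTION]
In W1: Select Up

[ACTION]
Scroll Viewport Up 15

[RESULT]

                                              
                                              
                                              
                                              
                                              
                                              
                                              
                                              
   ┏━━━━━━━━━━━━━━━━━━━━━━━━━━┓               
   ┃ SlidingPuzzle            ┃               
   ┠──────────────────────────┨               
   ┃┌────┬────┬────┬────┐     ┃               
   ┃│  5 │ 11 │┏━━━━━━━━━━━━━━━━━━━━━━━━━┓    
   ┃├────┼────┼┃ FileBrowser             ┃    
   ┃│  6 │ 15 │┠─────────────────────────┨    
   ┃├────┼────┼┃> [-] app/               ┃    
   ┃│  9 │ 13 │┃    [+] core/            ┃    
   ┃├────┼────┼┃    [+] scripts/         ┃    
   ┃│ 10 │ 12 │┃                         ┃    
   ┗━━━━━━━━━━━┃                         ┃    
               ┃                         ┃    


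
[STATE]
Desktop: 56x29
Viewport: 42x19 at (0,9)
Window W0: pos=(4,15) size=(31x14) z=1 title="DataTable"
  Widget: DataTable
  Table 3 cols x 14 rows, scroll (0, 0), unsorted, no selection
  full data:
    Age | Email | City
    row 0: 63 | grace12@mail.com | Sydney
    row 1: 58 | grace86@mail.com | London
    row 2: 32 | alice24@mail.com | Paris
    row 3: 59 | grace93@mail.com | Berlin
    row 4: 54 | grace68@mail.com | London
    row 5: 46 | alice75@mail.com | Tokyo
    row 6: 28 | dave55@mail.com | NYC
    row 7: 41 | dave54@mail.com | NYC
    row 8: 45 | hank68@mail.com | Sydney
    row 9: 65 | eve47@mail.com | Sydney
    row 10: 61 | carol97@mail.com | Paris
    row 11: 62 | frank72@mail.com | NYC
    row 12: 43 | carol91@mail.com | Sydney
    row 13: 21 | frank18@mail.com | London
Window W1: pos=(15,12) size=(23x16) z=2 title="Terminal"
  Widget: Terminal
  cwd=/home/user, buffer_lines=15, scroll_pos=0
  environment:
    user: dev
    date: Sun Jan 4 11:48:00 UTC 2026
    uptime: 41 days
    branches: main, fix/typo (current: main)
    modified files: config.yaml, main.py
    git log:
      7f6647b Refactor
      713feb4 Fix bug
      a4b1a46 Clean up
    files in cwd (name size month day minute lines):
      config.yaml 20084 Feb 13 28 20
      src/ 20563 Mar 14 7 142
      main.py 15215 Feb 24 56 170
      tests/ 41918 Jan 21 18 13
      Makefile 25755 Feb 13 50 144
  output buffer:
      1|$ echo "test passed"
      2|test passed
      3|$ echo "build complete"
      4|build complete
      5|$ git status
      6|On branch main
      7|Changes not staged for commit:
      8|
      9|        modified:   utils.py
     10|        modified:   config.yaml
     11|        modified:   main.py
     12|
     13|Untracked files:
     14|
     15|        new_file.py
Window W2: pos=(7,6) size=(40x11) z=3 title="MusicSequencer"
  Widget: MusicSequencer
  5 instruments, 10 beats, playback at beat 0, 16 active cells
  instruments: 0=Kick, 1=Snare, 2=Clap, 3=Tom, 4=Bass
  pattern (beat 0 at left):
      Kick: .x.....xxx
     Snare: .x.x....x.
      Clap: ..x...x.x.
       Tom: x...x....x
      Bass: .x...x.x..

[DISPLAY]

       ┃      ▼123456789                  
       ┃  Kick·█·····███                  
       ┃ Snare·█·█····█·                  
       ┃  Clap··█···█·█·                  
       ┃   Tom█···█····█                  
       ┃  Bass·█···█·█··                  
    ┏━━┃                                  
    ┃ D┗━━━━━━━━━━━━━━━━━━━━━━━━━━━━━━━━━━
    ┠──────────┃$ echo "build complet┃    
    ┃Age│Email ┃build complete       ┃    
    ┃───┼──────┃$ git status         ┃    
    ┃63 │grace1┃On branch main       ┃    
    ┃58 │grace8┃Changes not staged fo┃    
    ┃32 │alice2┃                     ┃    
    ┃59 │grace9┃        modified:   u┃    
    ┃54 │grace6┃        modified:   c┃    
    ┃46 │alice7┃        modified:   m┃    
    ┃28 │dave55┃                     ┃    
    ┃41 │dave54┗━━━━━━━━━━━━━━━━━━━━━┛    


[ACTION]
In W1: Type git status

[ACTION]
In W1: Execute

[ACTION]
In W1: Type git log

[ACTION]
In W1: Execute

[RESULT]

       ┃      ▼123456789                  
       ┃  Kick·█·····███                  
       ┃ Snare·█·█····█·                  
       ┃  Clap··█···█·█·                  
       ┃   Tom█···█····█                  
       ┃  Bass·█···█·█··                  
    ┏━━┃                                  
    ┃ D┗━━━━━━━━━━━━━━━━━━━━━━━━━━━━━━━━━━
    ┠──────────┃On branch main       ┃    
    ┃Age│Email ┃Changes not staged fo┃    
    ┃───┼──────┃                     ┃    
    ┃63 │grace1┃        modified:   c┃    
    ┃58 │grace8┃        modified:   m┃    
    ┃32 │alice2┃$ git log            ┃    
    ┃59 │grace9┃7f6647b Refactor     ┃    
    ┃54 │grace6┃713feb4 Fix bug      ┃    
    ┃46 │alice7┃a4b1a46 Clean up     ┃    
    ┃28 │dave55┃$ █                  ┃    
    ┃41 │dave54┗━━━━━━━━━━━━━━━━━━━━━┛    
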